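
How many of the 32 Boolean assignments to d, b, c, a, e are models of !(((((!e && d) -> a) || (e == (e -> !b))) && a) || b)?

Initial set: {!(((((!e && d) -> a) || (e == (e -> !b))) && a) || b)}.
!(((((!e && d) -> a) || (e == (e -> !b))) && a) || b): α-rule — add !((((!e && d) -> a) || (e == (e -> !b))) && a), !b.
!((((!e && d) -> a) || (e == (e -> !b))) && a): β-rule — branch into !(((!e && d) -> a) || (e == (e -> !b)))  //  !a.
  branch 1 (add !(((!e && d) -> a) || (e == (e -> !b)))):
    !(((!e && d) -> a) || (e == (e -> !b))): α-rule — add !((!e && d) -> a), !(e == (e -> !b)).
    !((!e && d) -> a): α-rule — add (!e && d), !a.
    (!e && d): α-rule — add !e, d.
    !(e == (e -> !b)): β-rule — branch into e, !(e -> !b)  //  !e, (e -> !b).
      branch 1.1 (add e, !(e -> !b)):
        × closes — contains both e and !e.
      branch 1.2 (add !e, (e -> !b)):
        (e -> !b): β-rule — branch into !e  //  !b.
          branch 1.2.1 (add !e):
            ○ open, literals {a=0, b=0, d=1, e=0}.
          branch 1.2.2 (add !b):
            ○ open, literals {a=0, b=0, d=1, e=0}.
  branch 2 (add !a):
    ○ open, literals {a=0, b=0}.
1 branch closed, 3 open.
Each open branch fixes some atoms; the unmentioned ones are free. Counting distinct full assignments: branch {a=0, b=0, d=1, e=0} (c) contributes 2 new; branch {a=0, b=0, d=1, e=0} (c) contributes 0 new; branch {a=0, b=0} (d, c, e) contributes 6 new. Total: 8.

8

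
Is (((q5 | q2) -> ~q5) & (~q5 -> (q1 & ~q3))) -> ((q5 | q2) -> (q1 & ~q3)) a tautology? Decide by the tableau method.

Valid

Assume the negation and expand:
Initial set: {~((((q5 | q2) -> ~q5) & (~q5 -> (q1 & ~q3))) -> ((q5 | q2) -> (q1 & ~q3)))}.
~((((q5 | q2) -> ~q5) & (~q5 -> (q1 & ~q3))) -> ((q5 | q2) -> (q1 & ~q3))): α-rule — add (((q5 | q2) -> ~q5) & (~q5 -> (q1 & ~q3))), ~((q5 | q2) -> (q1 & ~q3)).
(((q5 | q2) -> ~q5) & (~q5 -> (q1 & ~q3))): α-rule — add ((q5 | q2) -> ~q5), (~q5 -> (q1 & ~q3)).
~((q5 | q2) -> (q1 & ~q3)): α-rule — add (q5 | q2), ~(q1 & ~q3).
((q5 | q2) -> ~q5): β-rule — branch into ~(q5 | q2)  //  ~q5.
  branch 1 (add ~(q5 | q2)):
    ~(q5 | q2): α-rule — add ~q5, ~q2.
    (~q5 -> (q1 & ~q3)): β-rule — branch into ~~q5  //  (q1 & ~q3).
      branch 1.1 (add ~~q5):
        × closes — contains both q5 and ~q5.
      branch 1.2 (add (q1 & ~q3)):
        (q1 & ~q3): α-rule — add q1, ~q3.
        (q5 | q2): β-rule — branch into q5  //  q2.
          branch 1.2.1 (add q5):
            × closes — contains both q5 and ~q5.
          branch 1.2.2 (add q2):
            × closes — contains both q2 and ~q2.
  branch 2 (add ~q5):
    (~q5 -> (q1 & ~q3)): β-rule — branch into ~~q5  //  (q1 & ~q3).
      branch 2.1 (add ~~q5):
        × closes — contains both q5 and ~q5.
      branch 2.2 (add (q1 & ~q3)):
        (q1 & ~q3): α-rule — add q1, ~q3.
        (q5 | q2): β-rule — branch into q5  //  q2.
          branch 2.2.1 (add q5):
            × closes — contains both q5 and ~q5.
          branch 2.2.2 (add q2):
            ~(q1 & ~q3): β-rule — branch into ~q1  //  ~~q3.
              branch 2.2.2.1 (add ~q1):
                × closes — contains both q1 and ~q1.
              branch 2.2.2.2 (add ~~q3):
                × closes — contains both q3 and ~q3.
All 7 branches close.
Every branch closed, so the negation is unsatisfiable and the formula is valid.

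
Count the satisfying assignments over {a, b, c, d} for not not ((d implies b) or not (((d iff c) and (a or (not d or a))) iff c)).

13

Initial set: {not not ((d implies b) or not (((d iff c) and (a or (not d or a))) iff c))}.
not not ((d implies b) or not (((d iff c) and (a or (not d or a))) iff c)): drop double negation, giving ((d implies b) or not (((d iff c) and (a or (not d or a))) iff c)).
((d implies b) or not (((d iff c) and (a or (not d or a))) iff c)): β-rule — branch into (d implies b)  //  not (((d iff c) and (a or (not d or a))) iff c).
  branch 1 (add (d implies b)):
    (d implies b): β-rule — branch into not d  //  b.
      branch 1.1 (add not d):
        ○ open, literals {d=F}.
      branch 1.2 (add b):
        ○ open, literals {b=T}.
  branch 2 (add not (((d iff c) and (a or (not d or a))) iff c)):
    not (((d iff c) and (a or (not d or a))) iff c): β-rule — branch into ((d iff c) and (a or (not d or a))), not c  //  not ((d iff c) and (a or (not d or a))), c.
      branch 2.1 (add ((d iff c) and (a or (not d or a))), not c):
        ((d iff c) and (a or (not d or a))): α-rule — add (d iff c), (a or (not d or a)).
        (d iff c): β-rule — branch into d, c  //  not d, not c.
          branch 2.1.1 (add d, c):
            × closes — contains both c and not c.
          branch 2.1.2 (add not d, not c):
            (a or (not d or a)): β-rule — branch into a  //  (not d or a).
              branch 2.1.2.1 (add a):
                ○ open, literals {a=T, c=F, d=F}.
              branch 2.1.2.2 (add (not d or a)):
                (not d or a): β-rule — branch into not d  //  a.
                  branch 2.1.2.2.1 (add not d):
                    ○ open, literals {c=F, d=F}.
                  branch 2.1.2.2.2 (add a):
                    ○ open, literals {a=T, c=F, d=F}.
      branch 2.2 (add not ((d iff c) and (a or (not d or a))), c):
        not ((d iff c) and (a or (not d or a))): β-rule — branch into not (d iff c)  //  not (a or (not d or a)).
          branch 2.2.1 (add not (d iff c)):
            not (d iff c): β-rule — branch into d, not c  //  not d, c.
              branch 2.2.1.1 (add d, not c):
                × closes — contains both c and not c.
              branch 2.2.1.2 (add not d, c):
                ○ open, literals {c=T, d=F}.
          branch 2.2.2 (add not (a or (not d or a))):
            not (a or (not d or a)): α-rule — add not a, not (not d or a).
            not (not d or a): α-rule — add not not d, not a.
            ○ open, literals {a=F, c=T, d=T}.
2 branches closed, 7 open.
Each open branch fixes some atoms; the unmentioned ones are free. Counting distinct full assignments: branch {d=F} (a, b, c) contributes 8 new; branch {b=T} (a, c, d) contributes 4 new; branch {a=T, c=F, d=F} (b) contributes 0 new; branch {c=F, d=F} (a, b) contributes 0 new; branch {a=T, c=F, d=F} (b) contributes 0 new; branch {c=T, d=F} (a, b) contributes 0 new; branch {a=F, c=T, d=T} (b) contributes 1 new. Total: 13.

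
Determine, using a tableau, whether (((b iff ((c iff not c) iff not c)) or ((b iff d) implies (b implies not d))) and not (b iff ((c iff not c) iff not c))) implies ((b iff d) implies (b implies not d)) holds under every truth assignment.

Assume the negation and expand:
Initial set: {not ((((b iff ((c iff not c) iff not c)) or ((b iff d) implies (b implies not d))) and not (b iff ((c iff not c) iff not c))) implies ((b iff d) implies (b implies not d)))}.
not ((((b iff ((c iff not c) iff not c)) or ((b iff d) implies (b implies not d))) and not (b iff ((c iff not c) iff not c))) implies ((b iff d) implies (b implies not d))): α-rule — add (((b iff ((c iff not c) iff not c)) or ((b iff d) implies (b implies not d))) and not (b iff ((c iff not c) iff not c))), not ((b iff d) implies (b implies not d)).
(((b iff ((c iff not c) iff not c)) or ((b iff d) implies (b implies not d))) and not (b iff ((c iff not c) iff not c))): α-rule — add ((b iff ((c iff not c) iff not c)) or ((b iff d) implies (b implies not d))), not (b iff ((c iff not c) iff not c)).
not ((b iff d) implies (b implies not d)): α-rule — add (b iff d), not (b implies not d).
not (b implies not d): α-rule — add b, not not d.
((b iff ((c iff not c) iff not c)) or ((b iff d) implies (b implies not d))): β-rule — branch into (b iff ((c iff not c) iff not c))  //  ((b iff d) implies (b implies not d)).
  branch 1 (add (b iff ((c iff not c) iff not c))):
    not (b iff ((c iff not c) iff not c)): β-rule — branch into b, not ((c iff not c) iff not c)  //  not b, ((c iff not c) iff not c).
      branch 1.1 (add b, not ((c iff not c) iff not c)):
        (b iff d): β-rule — branch into b, d  //  not b, not d.
          branch 1.1.1 (add b, d):
            (b iff ((c iff not c) iff not c)): β-rule — branch into b, ((c iff not c) iff not c)  //  not b, not ((c iff not c) iff not c).
              branch 1.1.1.1 (add b, ((c iff not c) iff not c)):
                not ((c iff not c) iff not c): β-rule — branch into (c iff not c), not not c  //  not (c iff not c), not c.
                  branch 1.1.1.1.1 (add (c iff not c), not not c):
                    ((c iff not c) iff not c): β-rule — branch into (c iff not c), not c  //  not (c iff not c), not not c.
                      branch 1.1.1.1.1.1 (add (c iff not c), not c):
                        × closes — contains both c and not c.
                      branch 1.1.1.1.1.2 (add not (c iff not c), not not c):
                        (c iff not c): β-rule — branch into c, not c  //  not c, not not c.
                          branch 1.1.1.1.1.2.1 (add c, not c):
                            × closes — contains both c and not c.
                          branch 1.1.1.1.1.2.2 (add not c, not not c):
                            × closes — contains both c and not c.
                  branch 1.1.1.1.2 (add not (c iff not c), not c):
                    ((c iff not c) iff not c): β-rule — branch into (c iff not c), not c  //  not (c iff not c), not not c.
                      branch 1.1.1.1.2.1 (add (c iff not c), not c):
                        not (c iff not c): β-rule — branch into c, not not c  //  not c, not c.
                          branch 1.1.1.1.2.1.1 (add c, not not c):
                            × closes — contains both c and not c.
                          branch 1.1.1.1.2.1.2 (add not c, not c):
                            (c iff not c): β-rule — branch into c, not c  //  not c, not not c.
                              branch 1.1.1.1.2.1.2.1 (add c, not c):
                                × closes — contains both c and not c.
                              branch 1.1.1.1.2.1.2.2 (add not c, not not c):
                                × closes — contains both c and not c.
                      branch 1.1.1.1.2.2 (add not (c iff not c), not not c):
                        × closes — contains both c and not c.
              branch 1.1.1.2 (add not b, not ((c iff not c) iff not c)):
                × closes — contains both b and not b.
          branch 1.1.2 (add not b, not d):
            × closes — contains both b and not b.
      branch 1.2 (add not b, ((c iff not c) iff not c)):
        × closes — contains both b and not b.
  branch 2 (add ((b iff d) implies (b implies not d))):
    not (b iff ((c iff not c) iff not c)): β-rule — branch into b, not ((c iff not c) iff not c)  //  not b, ((c iff not c) iff not c).
      branch 2.1 (add b, not ((c iff not c) iff not c)):
        (b iff d): β-rule — branch into b, d  //  not b, not d.
          branch 2.1.1 (add b, d):
            ((b iff d) implies (b implies not d)): β-rule — branch into not (b iff d)  //  (b implies not d).
              branch 2.1.1.1 (add not (b iff d)):
                not ((c iff not c) iff not c): β-rule — branch into (c iff not c), not not c  //  not (c iff not c), not c.
                  branch 2.1.1.1.1 (add (c iff not c), not not c):
                    not (b iff d): β-rule — branch into b, not d  //  not b, d.
                      branch 2.1.1.1.1.1 (add b, not d):
                        × closes — contains both d and not d.
                      branch 2.1.1.1.1.2 (add not b, d):
                        × closes — contains both b and not b.
                  branch 2.1.1.1.2 (add not (c iff not c), not c):
                    not (b iff d): β-rule — branch into b, not d  //  not b, d.
                      branch 2.1.1.1.2.1 (add b, not d):
                        × closes — contains both d and not d.
                      branch 2.1.1.1.2.2 (add not b, d):
                        × closes — contains both b and not b.
              branch 2.1.1.2 (add (b implies not d)):
                not ((c iff not c) iff not c): β-rule — branch into (c iff not c), not not c  //  not (c iff not c), not c.
                  branch 2.1.1.2.1 (add (c iff not c), not not c):
                    (b implies not d): β-rule — branch into not b  //  not d.
                      branch 2.1.1.2.1.1 (add not b):
                        × closes — contains both b and not b.
                      branch 2.1.1.2.1.2 (add not d):
                        × closes — contains both d and not d.
                  branch 2.1.1.2.2 (add not (c iff not c), not c):
                    (b implies not d): β-rule — branch into not b  //  not d.
                      branch 2.1.1.2.2.1 (add not b):
                        × closes — contains both b and not b.
                      branch 2.1.1.2.2.2 (add not d):
                        × closes — contains both d and not d.
          branch 2.1.2 (add not b, not d):
            × closes — contains both b and not b.
      branch 2.2 (add not b, ((c iff not c) iff not c)):
        × closes — contains both b and not b.
All 20 branches close.
Every branch closed, so the negation is unsatisfiable and the formula is valid.

Valid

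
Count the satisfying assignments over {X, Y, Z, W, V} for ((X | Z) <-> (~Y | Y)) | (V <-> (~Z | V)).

Initial set: {(((X | Z) <-> (~Y | Y)) | (V <-> (~Z | V)))}.
(((X | Z) <-> (~Y | Y)) | (V <-> (~Z | V))): β-rule — branch into ((X | Z) <-> (~Y | Y))  //  (V <-> (~Z | V)).
  branch 1 (add ((X | Z) <-> (~Y | Y))):
    ((X | Z) <-> (~Y | Y)): β-rule — branch into (X | Z), (~Y | Y)  //  ~(X | Z), ~(~Y | Y).
      branch 1.1 (add (X | Z), (~Y | Y)):
        (X | Z): β-rule — branch into X  //  Z.
          branch 1.1.1 (add X):
            (~Y | Y): β-rule — branch into ~Y  //  Y.
              branch 1.1.1.1 (add ~Y):
                ○ open, literals {X=1, Y=0}.
              branch 1.1.1.2 (add Y):
                ○ open, literals {X=1, Y=1}.
          branch 1.1.2 (add Z):
            (~Y | Y): β-rule — branch into ~Y  //  Y.
              branch 1.1.2.1 (add ~Y):
                ○ open, literals {Y=0, Z=1}.
              branch 1.1.2.2 (add Y):
                ○ open, literals {Y=1, Z=1}.
      branch 1.2 (add ~(X | Z), ~(~Y | Y)):
        ~(X | Z): α-rule — add ~X, ~Z.
        ~(~Y | Y): α-rule — add ~~Y, ~Y.
        × closes — contains both Y and ~Y.
  branch 2 (add (V <-> (~Z | V))):
    (V <-> (~Z | V)): β-rule — branch into V, (~Z | V)  //  ~V, ~(~Z | V).
      branch 2.1 (add V, (~Z | V)):
        (~Z | V): β-rule — branch into ~Z  //  V.
          branch 2.1.1 (add ~Z):
            ○ open, literals {V=1, Z=0}.
          branch 2.1.2 (add V):
            ○ open, literals {V=1}.
      branch 2.2 (add ~V, ~(~Z | V)):
        ~(~Z | V): α-rule — add ~~Z, ~V.
        ○ open, literals {V=0, Z=1}.
1 branch closed, 7 open.
Each open branch fixes some atoms; the unmentioned ones are free. Counting distinct full assignments: branch {X=1, Y=0} (Z, W, V) contributes 8 new; branch {X=1, Y=1} (Z, W, V) contributes 8 new; branch {Y=0, Z=1} (X, W, V) contributes 4 new; branch {Y=1, Z=1} (X, W, V) contributes 4 new; branch {V=1, Z=0} (X, Y, W) contributes 4 new; branch {V=1} (X, Y, Z, W) contributes 0 new; branch {V=0, Z=1} (X, Y, W) contributes 0 new. Total: 28.

28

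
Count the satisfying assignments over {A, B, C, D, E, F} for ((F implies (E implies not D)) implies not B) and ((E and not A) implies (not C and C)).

26

Initial set: {(((F implies (E implies not D)) implies not B) and ((E and not A) implies (not C and C)))}.
(((F implies (E implies not D)) implies not B) and ((E and not A) implies (not C and C))): α-rule — add ((F implies (E implies not D)) implies not B), ((E and not A) implies (not C and C)).
((F implies (E implies not D)) implies not B): β-rule — branch into not (F implies (E implies not D))  //  not B.
  branch 1 (add not (F implies (E implies not D))):
    not (F implies (E implies not D)): α-rule — add F, not (E implies not D).
    not (E implies not D): α-rule — add E, not not D.
    ((E and not A) implies (not C and C)): β-rule — branch into not (E and not A)  //  (not C and C).
      branch 1.1 (add not (E and not A)):
        not (E and not A): β-rule — branch into not E  //  not not A.
          branch 1.1.1 (add not E):
            × closes — contains both E and not E.
          branch 1.1.2 (add not not A):
            ○ open, literals {A=T, D=T, E=T, F=T}.
      branch 1.2 (add (not C and C)):
        (not C and C): α-rule — add not C, C.
        × closes — contains both C and not C.
  branch 2 (add not B):
    ((E and not A) implies (not C and C)): β-rule — branch into not (E and not A)  //  (not C and C).
      branch 2.1 (add not (E and not A)):
        not (E and not A): β-rule — branch into not E  //  not not A.
          branch 2.1.1 (add not E):
            ○ open, literals {B=F, E=F}.
          branch 2.1.2 (add not not A):
            ○ open, literals {A=T, B=F}.
      branch 2.2 (add (not C and C)):
        (not C and C): α-rule — add not C, C.
        × closes — contains both C and not C.
3 branches closed, 3 open.
Each open branch fixes some atoms; the unmentioned ones are free. Counting distinct full assignments: branch {A=T, D=T, E=T, F=T} (B, C) contributes 4 new; branch {B=F, E=F} (A, C, D, F) contributes 16 new; branch {A=T, B=F} (C, D, E, F) contributes 6 new. Total: 26.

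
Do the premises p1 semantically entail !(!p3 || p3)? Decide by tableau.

No

Initial set: {p1; !!(!p3 || p3)}.
!!(!p3 || p3): β-rule — branch into !p3  //  p3.
  branch 1 (add !p3):
    ○ open, literals {p1=1, p3=0}.
  branch 2 (add p3):
    ○ open, literals {p1=1, p3=1}.
0 branches closed, 2 open.
An open branch gives a countermodel: p1=1, p3=0 (unmentioned atoms arbitrary); the premises hold there but the conclusion fails.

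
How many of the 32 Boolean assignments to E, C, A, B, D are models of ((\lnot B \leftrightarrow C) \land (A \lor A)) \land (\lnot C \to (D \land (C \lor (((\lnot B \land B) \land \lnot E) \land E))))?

Initial set: {(((\lnot B \leftrightarrow C) \land (A \lor A)) \land (\lnot C \to (D \land (C \lor (((\lnot B \land B) \land \lnot E) \land E)))))}.
(((\lnot B \leftrightarrow C) \land (A \lor A)) \land (\lnot C \to (D \land (C \lor (((\lnot B \land B) \land \lnot E) \land E))))): α-rule — add ((\lnot B \leftrightarrow C) \land (A \lor A)), (\lnot C \to (D \land (C \lor (((\lnot B \land B) \land \lnot E) \land E)))).
((\lnot B \leftrightarrow C) \land (A \lor A)): α-rule — add (\lnot B \leftrightarrow C), (A \lor A).
(\lnot C \to (D \land (C \lor (((\lnot B \land B) \land \lnot E) \land E)))): β-rule — branch into \lnot \lnot C  //  (D \land (C \lor (((\lnot B \land B) \land \lnot E) \land E))).
  branch 1 (add \lnot \lnot C):
    (\lnot B \leftrightarrow C): β-rule — branch into \lnot B, C  //  \lnot \lnot B, \lnot C.
      branch 1.1 (add \lnot B, C):
        (A \lor A): β-rule — branch into A  //  A.
          branch 1.1.1 (add A):
            ○ open, literals {A=1, B=0, C=1}.
          branch 1.1.2 (add A):
            ○ open, literals {A=1, B=0, C=1}.
      branch 1.2 (add \lnot \lnot B, \lnot C):
        × closes — contains both C and \lnot C.
  branch 2 (add (D \land (C \lor (((\lnot B \land B) \land \lnot E) \land E)))):
    (D \land (C \lor (((\lnot B \land B) \land \lnot E) \land E))): α-rule — add D, (C \lor (((\lnot B \land B) \land \lnot E) \land E)).
    (\lnot B \leftrightarrow C): β-rule — branch into \lnot B, C  //  \lnot \lnot B, \lnot C.
      branch 2.1 (add \lnot B, C):
        (A \lor A): β-rule — branch into A  //  A.
          branch 2.1.1 (add A):
            (C \lor (((\lnot B \land B) \land \lnot E) \land E)): β-rule — branch into C  //  (((\lnot B \land B) \land \lnot E) \land E).
              branch 2.1.1.1 (add C):
                ○ open, literals {A=1, B=0, C=1, D=1}.
              branch 2.1.1.2 (add (((\lnot B \land B) \land \lnot E) \land E)):
                (((\lnot B \land B) \land \lnot E) \land E): α-rule — add ((\lnot B \land B) \land \lnot E), E.
                ((\lnot B \land B) \land \lnot E): α-rule — add (\lnot B \land B), \lnot E.
                × closes — contains both E and \lnot E.
          branch 2.1.2 (add A):
            (C \lor (((\lnot B \land B) \land \lnot E) \land E)): β-rule — branch into C  //  (((\lnot B \land B) \land \lnot E) \land E).
              branch 2.1.2.1 (add C):
                ○ open, literals {A=1, B=0, C=1, D=1}.
              branch 2.1.2.2 (add (((\lnot B \land B) \land \lnot E) \land E)):
                (((\lnot B \land B) \land \lnot E) \land E): α-rule — add ((\lnot B \land B) \land \lnot E), E.
                ((\lnot B \land B) \land \lnot E): α-rule — add (\lnot B \land B), \lnot E.
                × closes — contains both E and \lnot E.
      branch 2.2 (add \lnot \lnot B, \lnot C):
        (A \lor A): β-rule — branch into A  //  A.
          branch 2.2.1 (add A):
            (C \lor (((\lnot B \land B) \land \lnot E) \land E)): β-rule — branch into C  //  (((\lnot B \land B) \land \lnot E) \land E).
              branch 2.2.1.1 (add C):
                × closes — contains both C and \lnot C.
              branch 2.2.1.2 (add (((\lnot B \land B) \land \lnot E) \land E)):
                (((\lnot B \land B) \land \lnot E) \land E): α-rule — add ((\lnot B \land B) \land \lnot E), E.
                ((\lnot B \land B) \land \lnot E): α-rule — add (\lnot B \land B), \lnot E.
                × closes — contains both E and \lnot E.
          branch 2.2.2 (add A):
            (C \lor (((\lnot B \land B) \land \lnot E) \land E)): β-rule — branch into C  //  (((\lnot B \land B) \land \lnot E) \land E).
              branch 2.2.2.1 (add C):
                × closes — contains both C and \lnot C.
              branch 2.2.2.2 (add (((\lnot B \land B) \land \lnot E) \land E)):
                (((\lnot B \land B) \land \lnot E) \land E): α-rule — add ((\lnot B \land B) \land \lnot E), E.
                ((\lnot B \land B) \land \lnot E): α-rule — add (\lnot B \land B), \lnot E.
                × closes — contains both E and \lnot E.
7 branches closed, 4 open.
Each open branch fixes some atoms; the unmentioned ones are free. Counting distinct full assignments: branch {A=1, B=0, C=1} (E, D) contributes 4 new; branch {A=1, B=0, C=1} (E, D) contributes 0 new; branch {A=1, B=0, C=1, D=1} (E) contributes 0 new; branch {A=1, B=0, C=1, D=1} (E) contributes 0 new. Total: 4.

4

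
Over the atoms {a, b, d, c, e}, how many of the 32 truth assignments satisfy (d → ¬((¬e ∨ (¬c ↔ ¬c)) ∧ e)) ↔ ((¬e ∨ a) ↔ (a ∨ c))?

Initial set: {((d → ¬((¬e ∨ (¬c ↔ ¬c)) ∧ e)) ↔ ((¬e ∨ a) ↔ (a ∨ c)))}.
((d → ¬((¬e ∨ (¬c ↔ ¬c)) ∧ e)) ↔ ((¬e ∨ a) ↔ (a ∨ c))): β-rule — branch into (d → ¬((¬e ∨ (¬c ↔ ¬c)) ∧ e)), ((¬e ∨ a) ↔ (a ∨ c))  //  ¬(d → ¬((¬e ∨ (¬c ↔ ¬c)) ∧ e)), ¬((¬e ∨ a) ↔ (a ∨ c)).
  branch 1 (add (d → ¬((¬e ∨ (¬c ↔ ¬c)) ∧ e)), ((¬e ∨ a) ↔ (a ∨ c))):
    (d → ¬((¬e ∨ (¬c ↔ ¬c)) ∧ e)): β-rule — branch into ¬d  //  ¬((¬e ∨ (¬c ↔ ¬c)) ∧ e).
      branch 1.1 (add ¬d):
        ((¬e ∨ a) ↔ (a ∨ c)): β-rule — branch into (¬e ∨ a), (a ∨ c)  //  ¬(¬e ∨ a), ¬(a ∨ c).
          branch 1.1.1 (add (¬e ∨ a), (a ∨ c)):
            (¬e ∨ a): β-rule — branch into ¬e  //  a.
              branch 1.1.1.1 (add ¬e):
                (a ∨ c): β-rule — branch into a  //  c.
                  branch 1.1.1.1.1 (add a):
                    ○ open, literals {a=T, d=F, e=F}.
                  branch 1.1.1.1.2 (add c):
                    ○ open, literals {c=T, d=F, e=F}.
              branch 1.1.1.2 (add a):
                (a ∨ c): β-rule — branch into a  //  c.
                  branch 1.1.1.2.1 (add a):
                    ○ open, literals {a=T, d=F}.
                  branch 1.1.1.2.2 (add c):
                    ○ open, literals {a=T, c=T, d=F}.
          branch 1.1.2 (add ¬(¬e ∨ a), ¬(a ∨ c)):
            ¬(¬e ∨ a): α-rule — add ¬¬e, ¬a.
            ¬(a ∨ c): α-rule — add ¬a, ¬c.
            ○ open, literals {a=F, c=F, d=F, e=T}.
      branch 1.2 (add ¬((¬e ∨ (¬c ↔ ¬c)) ∧ e)):
        ((¬e ∨ a) ↔ (a ∨ c)): β-rule — branch into (¬e ∨ a), (a ∨ c)  //  ¬(¬e ∨ a), ¬(a ∨ c).
          branch 1.2.1 (add (¬e ∨ a), (a ∨ c)):
            ¬((¬e ∨ (¬c ↔ ¬c)) ∧ e): β-rule — branch into ¬(¬e ∨ (¬c ↔ ¬c))  //  ¬e.
              branch 1.2.1.1 (add ¬(¬e ∨ (¬c ↔ ¬c))):
                ¬(¬e ∨ (¬c ↔ ¬c)): α-rule — add ¬¬e, ¬(¬c ↔ ¬c).
                (¬e ∨ a): β-rule — branch into ¬e  //  a.
                  branch 1.2.1.1.1 (add ¬e):
                    × closes — contains both e and ¬e.
                  branch 1.2.1.1.2 (add a):
                    (a ∨ c): β-rule — branch into a  //  c.
                      branch 1.2.1.1.2.1 (add a):
                        ¬(¬c ↔ ¬c): β-rule — branch into ¬c, ¬¬c  //  ¬¬c, ¬c.
                          branch 1.2.1.1.2.1.1 (add ¬c, ¬¬c):
                            × closes — contains both c and ¬c.
                          branch 1.2.1.1.2.1.2 (add ¬¬c, ¬c):
                            × closes — contains both c and ¬c.
                      branch 1.2.1.1.2.2 (add c):
                        ¬(¬c ↔ ¬c): β-rule — branch into ¬c, ¬¬c  //  ¬¬c, ¬c.
                          branch 1.2.1.1.2.2.1 (add ¬c, ¬¬c):
                            × closes — contains both c and ¬c.
                          branch 1.2.1.1.2.2.2 (add ¬¬c, ¬c):
                            × closes — contains both c and ¬c.
              branch 1.2.1.2 (add ¬e):
                (¬e ∨ a): β-rule — branch into ¬e  //  a.
                  branch 1.2.1.2.1 (add ¬e):
                    (a ∨ c): β-rule — branch into a  //  c.
                      branch 1.2.1.2.1.1 (add a):
                        ○ open, literals {a=T, e=F}.
                      branch 1.2.1.2.1.2 (add c):
                        ○ open, literals {c=T, e=F}.
                  branch 1.2.1.2.2 (add a):
                    (a ∨ c): β-rule — branch into a  //  c.
                      branch 1.2.1.2.2.1 (add a):
                        ○ open, literals {a=T, e=F}.
                      branch 1.2.1.2.2.2 (add c):
                        ○ open, literals {a=T, c=T, e=F}.
          branch 1.2.2 (add ¬(¬e ∨ a), ¬(a ∨ c)):
            ¬(¬e ∨ a): α-rule — add ¬¬e, ¬a.
            ¬(a ∨ c): α-rule — add ¬a, ¬c.
            ¬((¬e ∨ (¬c ↔ ¬c)) ∧ e): β-rule — branch into ¬(¬e ∨ (¬c ↔ ¬c))  //  ¬e.
              branch 1.2.2.1 (add ¬(¬e ∨ (¬c ↔ ¬c))):
                ¬(¬e ∨ (¬c ↔ ¬c)): α-rule — add ¬¬e, ¬(¬c ↔ ¬c).
                ¬(¬c ↔ ¬c): β-rule — branch into ¬c, ¬¬c  //  ¬¬c, ¬c.
                  branch 1.2.2.1.1 (add ¬c, ¬¬c):
                    × closes — contains both c and ¬c.
                  branch 1.2.2.1.2 (add ¬¬c, ¬c):
                    × closes — contains both c and ¬c.
              branch 1.2.2.2 (add ¬e):
                × closes — contains both e and ¬e.
  branch 2 (add ¬(d → ¬((¬e ∨ (¬c ↔ ¬c)) ∧ e)), ¬((¬e ∨ a) ↔ (a ∨ c))):
    ¬(d → ¬((¬e ∨ (¬c ↔ ¬c)) ∧ e)): α-rule — add d, ¬¬((¬e ∨ (¬c ↔ ¬c)) ∧ e).
    ¬¬((¬e ∨ (¬c ↔ ¬c)) ∧ e): α-rule — add (¬e ∨ (¬c ↔ ¬c)), e.
    ¬((¬e ∨ a) ↔ (a ∨ c)): β-rule — branch into (¬e ∨ a), ¬(a ∨ c)  //  ¬(¬e ∨ a), (a ∨ c).
      branch 2.1 (add (¬e ∨ a), ¬(a ∨ c)):
        ¬(a ∨ c): α-rule — add ¬a, ¬c.
        (¬e ∨ (¬c ↔ ¬c)): β-rule — branch into ¬e  //  (¬c ↔ ¬c).
          branch 2.1.1 (add ¬e):
            × closes — contains both e and ¬e.
          branch 2.1.2 (add (¬c ↔ ¬c)):
            (¬e ∨ a): β-rule — branch into ¬e  //  a.
              branch 2.1.2.1 (add ¬e):
                × closes — contains both e and ¬e.
              branch 2.1.2.2 (add a):
                × closes — contains both a and ¬a.
      branch 2.2 (add ¬(¬e ∨ a), (a ∨ c)):
        ¬(¬e ∨ a): α-rule — add ¬¬e, ¬a.
        (¬e ∨ (¬c ↔ ¬c)): β-rule — branch into ¬e  //  (¬c ↔ ¬c).
          branch 2.2.1 (add ¬e):
            × closes — contains both e and ¬e.
          branch 2.2.2 (add (¬c ↔ ¬c)):
            (a ∨ c): β-rule — branch into a  //  c.
              branch 2.2.2.1 (add a):
                × closes — contains both a and ¬a.
              branch 2.2.2.2 (add c):
                (¬c ↔ ¬c): β-rule — branch into ¬c, ¬c  //  ¬¬c, ¬¬c.
                  branch 2.2.2.2.1 (add ¬c, ¬c):
                    × closes — contains both c and ¬c.
                  branch 2.2.2.2.2 (add ¬¬c, ¬¬c):
                    ○ open, literals {a=F, c=T, d=T, e=T}.
14 branches closed, 10 open.
Each open branch fixes some atoms; the unmentioned ones are free. Counting distinct full assignments: branch {a=T, d=F, e=F} (b, c) contributes 4 new; branch {c=T, d=F, e=F} (a, b) contributes 2 new; branch {a=T, d=F} (b, c, e) contributes 4 new; branch {a=T, c=T, d=F} (b, e) contributes 0 new; branch {a=F, c=F, d=F, e=T} (b) contributes 2 new; branch {a=T, e=F} (b, d, c) contributes 4 new; branch {c=T, e=F} (a, b, d) contributes 2 new; branch {a=T, e=F} (b, d, c) contributes 0 new; branch {a=T, c=T, e=F} (b, d) contributes 0 new; branch {a=F, c=T, d=T, e=T} (b) contributes 2 new. Total: 20.

20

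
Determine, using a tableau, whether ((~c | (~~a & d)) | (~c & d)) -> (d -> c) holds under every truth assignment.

Not valid

Assume the negation and expand:
Initial set: {F (((~c | (~~a & d)) | (~c & d)) -> (d -> c))}.
F (((~c | (~~a & d)) | (~c & d)) -> (d -> c)): α-rule — add T ((~c | (~~a & d)) | (~c & d)), F (d -> c).
F (d -> c): α-rule — add T d, F c.
T ((~c | (~~a & d)) | (~c & d)): β-rule — branch into T (~c | (~~a & d))  //  T (~c & d).
  branch 1 (add T (~c | (~~a & d))):
    T (~c | (~~a & d)): β-rule — branch into T ~c  //  T (~~a & d).
      branch 1.1 (add T ~c):
        ○ open, literals {c=0, d=1}.
      branch 1.2 (add T (~~a & d)):
        T (~~a & d): α-rule — add T ~~a, T d.
        T ~~a: drop double negation, giving T a.
        ○ open, literals {a=1, c=0, d=1}.
  branch 2 (add T (~c & d)):
    T (~c & d): α-rule — add T ~c, T d.
    ○ open, literals {c=0, d=1}.
0 branches closed, 3 open.
An open branch gives a countermodel: c=0, d=1 (unmentioned atoms arbitrary); under it the original formula is false.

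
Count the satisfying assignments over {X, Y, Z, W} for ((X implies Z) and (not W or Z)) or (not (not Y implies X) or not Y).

Initial set: {(((X implies Z) and (not W or Z)) or (not (not Y implies X) or not Y))}.
(((X implies Z) and (not W or Z)) or (not (not Y implies X) or not Y)): β-rule — branch into ((X implies Z) and (not W or Z))  //  (not (not Y implies X) or not Y).
  branch 1 (add ((X implies Z) and (not W or Z))):
    ((X implies Z) and (not W or Z)): α-rule — add (X implies Z), (not W or Z).
    (X implies Z): β-rule — branch into not X  //  Z.
      branch 1.1 (add not X):
        (not W or Z): β-rule — branch into not W  //  Z.
          branch 1.1.1 (add not W):
            ○ open, literals {W=F, X=F}.
          branch 1.1.2 (add Z):
            ○ open, literals {X=F, Z=T}.
      branch 1.2 (add Z):
        (not W or Z): β-rule — branch into not W  //  Z.
          branch 1.2.1 (add not W):
            ○ open, literals {W=F, Z=T}.
          branch 1.2.2 (add Z):
            ○ open, literals {Z=T}.
  branch 2 (add (not (not Y implies X) or not Y)):
    (not (not Y implies X) or not Y): β-rule — branch into not (not Y implies X)  //  not Y.
      branch 2.1 (add not (not Y implies X)):
        not (not Y implies X): α-rule — add not Y, not X.
        ○ open, literals {X=F, Y=F}.
      branch 2.2 (add not Y):
        ○ open, literals {Y=F}.
0 branches closed, 6 open.
Each open branch fixes some atoms; the unmentioned ones are free. Counting distinct full assignments: branch {W=F, X=F} (Y, Z) contributes 4 new; branch {X=F, Z=T} (Y, W) contributes 2 new; branch {W=F, Z=T} (X, Y) contributes 2 new; branch {Z=T} (X, Y, W) contributes 2 new; branch {X=F, Y=F} (Z, W) contributes 1 new; branch {Y=F} (X, Z, W) contributes 2 new. Total: 13.

13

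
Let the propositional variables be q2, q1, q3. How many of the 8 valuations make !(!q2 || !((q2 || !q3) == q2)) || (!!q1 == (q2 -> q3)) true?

6

Initial set: {T (!(!q2 || !((q2 || !q3) == q2)) || (!!q1 == (q2 -> q3)))}.
T (!(!q2 || !((q2 || !q3) == q2)) || (!!q1 == (q2 -> q3))): β-rule — branch into T !(!q2 || !((q2 || !q3) == q2))  //  T (!!q1 == (q2 -> q3)).
  branch 1 (add T !(!q2 || !((q2 || !q3) == q2))):
    T !(!q2 || !((q2 || !q3) == q2)): α-rule — add F !q2, F !((q2 || !q3) == q2).
    F !((q2 || !q3) == q2): β-rule — branch into T (q2 || !q3), T q2  //  F (q2 || !q3), F q2.
      branch 1.1 (add T (q2 || !q3), T q2):
        T (q2 || !q3): β-rule — branch into T q2  //  T !q3.
          branch 1.1.1 (add T q2):
            ○ open, literals {q2=T}.
          branch 1.1.2 (add T !q3):
            ○ open, literals {q2=T, q3=F}.
      branch 1.2 (add F (q2 || !q3), F q2):
        × closes — contains both q2 and !q2.
  branch 2 (add T (!!q1 == (q2 -> q3))):
    T (!!q1 == (q2 -> q3)): β-rule — branch into T !!q1, T (q2 -> q3)  //  F !!q1, F (q2 -> q3).
      branch 2.1 (add T !!q1, T (q2 -> q3)):
        T !!q1: drop double negation, giving T q1.
        T (q2 -> q3): β-rule — branch into F q2  //  T q3.
          branch 2.1.1 (add F q2):
            ○ open, literals {q1=T, q2=F}.
          branch 2.1.2 (add T q3):
            ○ open, literals {q1=T, q3=T}.
      branch 2.2 (add F !!q1, F (q2 -> q3)):
        F !!q1: drop double negation, giving F q1.
        F (q2 -> q3): α-rule — add T q2, F q3.
        ○ open, literals {q1=F, q2=T, q3=F}.
1 branch closed, 5 open.
Each open branch fixes some atoms; the unmentioned ones are free. Counting distinct full assignments: branch {q2=T} (q1, q3) contributes 4 new; branch {q2=T, q3=F} (q1) contributes 0 new; branch {q1=T, q2=F} (q3) contributes 2 new; branch {q1=T, q3=T} (q2) contributes 0 new; branch {q1=F, q2=T, q3=F} (none free) contributes 0 new. Total: 6.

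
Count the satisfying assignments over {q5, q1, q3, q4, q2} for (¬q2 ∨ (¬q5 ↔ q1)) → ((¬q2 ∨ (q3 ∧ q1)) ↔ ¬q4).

20

Initial set: {((¬q2 ∨ (¬q5 ↔ q1)) → ((¬q2 ∨ (q3 ∧ q1)) ↔ ¬q4))}.
((¬q2 ∨ (¬q5 ↔ q1)) → ((¬q2 ∨ (q3 ∧ q1)) ↔ ¬q4)): β-rule — branch into ¬(¬q2 ∨ (¬q5 ↔ q1))  //  ((¬q2 ∨ (q3 ∧ q1)) ↔ ¬q4).
  branch 1 (add ¬(¬q2 ∨ (¬q5 ↔ q1))):
    ¬(¬q2 ∨ (¬q5 ↔ q1)): α-rule — add ¬¬q2, ¬(¬q5 ↔ q1).
    ¬(¬q5 ↔ q1): β-rule — branch into ¬q5, ¬q1  //  ¬¬q5, q1.
      branch 1.1 (add ¬q5, ¬q1):
        ○ open, literals {q1=F, q2=T, q5=F}.
      branch 1.2 (add ¬¬q5, q1):
        ○ open, literals {q1=T, q2=T, q5=T}.
  branch 2 (add ((¬q2 ∨ (q3 ∧ q1)) ↔ ¬q4)):
    ((¬q2 ∨ (q3 ∧ q1)) ↔ ¬q4): β-rule — branch into (¬q2 ∨ (q3 ∧ q1)), ¬q4  //  ¬(¬q2 ∨ (q3 ∧ q1)), ¬¬q4.
      branch 2.1 (add (¬q2 ∨ (q3 ∧ q1)), ¬q4):
        (¬q2 ∨ (q3 ∧ q1)): β-rule — branch into ¬q2  //  (q3 ∧ q1).
          branch 2.1.1 (add ¬q2):
            ○ open, literals {q2=F, q4=F}.
          branch 2.1.2 (add (q3 ∧ q1)):
            (q3 ∧ q1): α-rule — add q3, q1.
            ○ open, literals {q1=T, q3=T, q4=F}.
      branch 2.2 (add ¬(¬q2 ∨ (q3 ∧ q1)), ¬¬q4):
        ¬(¬q2 ∨ (q3 ∧ q1)): α-rule — add ¬¬q2, ¬(q3 ∧ q1).
        ¬(q3 ∧ q1): β-rule — branch into ¬q3  //  ¬q1.
          branch 2.2.1 (add ¬q3):
            ○ open, literals {q2=T, q3=F, q4=T}.
          branch 2.2.2 (add ¬q1):
            ○ open, literals {q1=F, q2=T, q4=T}.
0 branches closed, 6 open.
Each open branch fixes some atoms; the unmentioned ones are free. Counting distinct full assignments: branch {q1=F, q2=T, q5=F} (q3, q4) contributes 4 new; branch {q1=T, q2=T, q5=T} (q3, q4) contributes 4 new; branch {q2=F, q4=F} (q5, q1, q3) contributes 8 new; branch {q1=T, q3=T, q4=F} (q5, q2) contributes 1 new; branch {q2=T, q3=F, q4=T} (q5, q1) contributes 2 new; branch {q1=F, q2=T, q4=T} (q5, q3) contributes 1 new. Total: 20.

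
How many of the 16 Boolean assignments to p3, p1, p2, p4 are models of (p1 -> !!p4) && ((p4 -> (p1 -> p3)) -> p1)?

Initial set: {((p1 -> !!p4) && ((p4 -> (p1 -> p3)) -> p1))}.
((p1 -> !!p4) && ((p4 -> (p1 -> p3)) -> p1)): α-rule — add (p1 -> !!p4), ((p4 -> (p1 -> p3)) -> p1).
(p1 -> !!p4): β-rule — branch into !p1  //  !!p4.
  branch 1 (add !p1):
    ((p4 -> (p1 -> p3)) -> p1): β-rule — branch into !(p4 -> (p1 -> p3))  //  p1.
      branch 1.1 (add !(p4 -> (p1 -> p3))):
        !(p4 -> (p1 -> p3)): α-rule — add p4, !(p1 -> p3).
        !(p1 -> p3): α-rule — add p1, !p3.
        × closes — contains both p1 and !p1.
      branch 1.2 (add p1):
        × closes — contains both p1 and !p1.
  branch 2 (add !!p4):
    !!p4: drop double negation, giving p4.
    ((p4 -> (p1 -> p3)) -> p1): β-rule — branch into !(p4 -> (p1 -> p3))  //  p1.
      branch 2.1 (add !(p4 -> (p1 -> p3))):
        !(p4 -> (p1 -> p3)): α-rule — add p4, !(p1 -> p3).
        !(p1 -> p3): α-rule — add p1, !p3.
        ○ open, literals {p1=1, p3=0, p4=1}.
      branch 2.2 (add p1):
        ○ open, literals {p1=1, p4=1}.
2 branches closed, 2 open.
Each open branch fixes some atoms; the unmentioned ones are free. Counting distinct full assignments: branch {p1=1, p3=0, p4=1} (p2) contributes 2 new; branch {p1=1, p4=1} (p3, p2) contributes 2 new. Total: 4.

4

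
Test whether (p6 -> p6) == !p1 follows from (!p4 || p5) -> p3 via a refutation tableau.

Initial set: {((!p4 || p5) -> p3); !((p6 -> p6) == !p1)}.
((!p4 || p5) -> p3): β-rule — branch into !(!p4 || p5)  //  p3.
  branch 1 (add !(!p4 || p5)):
    !(!p4 || p5): α-rule — add !!p4, !p5.
    !((p6 -> p6) == !p1): β-rule — branch into (p6 -> p6), !!p1  //  !(p6 -> p6), !p1.
      branch 1.1 (add (p6 -> p6), !!p1):
        (p6 -> p6): β-rule — branch into !p6  //  p6.
          branch 1.1.1 (add !p6):
            ○ open, literals {p1=true, p4=true, p5=false, p6=false}.
          branch 1.1.2 (add p6):
            ○ open, literals {p1=true, p4=true, p5=false, p6=true}.
      branch 1.2 (add !(p6 -> p6), !p1):
        !(p6 -> p6): α-rule — add p6, !p6.
        × closes — contains both p6 and !p6.
  branch 2 (add p3):
    !((p6 -> p6) == !p1): β-rule — branch into (p6 -> p6), !!p1  //  !(p6 -> p6), !p1.
      branch 2.1 (add (p6 -> p6), !!p1):
        (p6 -> p6): β-rule — branch into !p6  //  p6.
          branch 2.1.1 (add !p6):
            ○ open, literals {p1=true, p3=true, p6=false}.
          branch 2.1.2 (add p6):
            ○ open, literals {p1=true, p3=true, p6=true}.
      branch 2.2 (add !(p6 -> p6), !p1):
        !(p6 -> p6): α-rule — add p6, !p6.
        × closes — contains both p6 and !p6.
2 branches closed, 4 open.
An open branch gives a countermodel: p1=true, p4=true, p5=false, p6=false (unmentioned atoms arbitrary); the premises hold there but the conclusion fails.

No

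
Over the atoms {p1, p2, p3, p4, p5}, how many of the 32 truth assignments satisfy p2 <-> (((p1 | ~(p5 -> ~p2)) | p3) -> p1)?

14

Initial set: {(p2 <-> (((p1 | ~(p5 -> ~p2)) | p3) -> p1))}.
(p2 <-> (((p1 | ~(p5 -> ~p2)) | p3) -> p1)): β-rule — branch into p2, (((p1 | ~(p5 -> ~p2)) | p3) -> p1)  //  ~p2, ~(((p1 | ~(p5 -> ~p2)) | p3) -> p1).
  branch 1 (add p2, (((p1 | ~(p5 -> ~p2)) | p3) -> p1)):
    (((p1 | ~(p5 -> ~p2)) | p3) -> p1): β-rule — branch into ~((p1 | ~(p5 -> ~p2)) | p3)  //  p1.
      branch 1.1 (add ~((p1 | ~(p5 -> ~p2)) | p3)):
        ~((p1 | ~(p5 -> ~p2)) | p3): α-rule — add ~(p1 | ~(p5 -> ~p2)), ~p3.
        ~(p1 | ~(p5 -> ~p2)): α-rule — add ~p1, ~~(p5 -> ~p2).
        ~~(p5 -> ~p2): β-rule — branch into ~p5  //  ~p2.
          branch 1.1.1 (add ~p5):
            ○ open, literals {p1=F, p2=T, p3=F, p5=F}.
          branch 1.1.2 (add ~p2):
            × closes — contains both p2 and ~p2.
      branch 1.2 (add p1):
        ○ open, literals {p1=T, p2=T}.
  branch 2 (add ~p2, ~(((p1 | ~(p5 -> ~p2)) | p3) -> p1)):
    ~(((p1 | ~(p5 -> ~p2)) | p3) -> p1): α-rule — add ((p1 | ~(p5 -> ~p2)) | p3), ~p1.
    ((p1 | ~(p5 -> ~p2)) | p3): β-rule — branch into (p1 | ~(p5 -> ~p2))  //  p3.
      branch 2.1 (add (p1 | ~(p5 -> ~p2))):
        (p1 | ~(p5 -> ~p2)): β-rule — branch into p1  //  ~(p5 -> ~p2).
          branch 2.1.1 (add p1):
            × closes — contains both p1 and ~p1.
          branch 2.1.2 (add ~(p5 -> ~p2)):
            ~(p5 -> ~p2): α-rule — add p5, ~~p2.
            × closes — contains both p2 and ~p2.
      branch 2.2 (add p3):
        ○ open, literals {p1=F, p2=F, p3=T}.
3 branches closed, 3 open.
Each open branch fixes some atoms; the unmentioned ones are free. Counting distinct full assignments: branch {p1=F, p2=T, p3=F, p5=F} (p4) contributes 2 new; branch {p1=T, p2=T} (p3, p4, p5) contributes 8 new; branch {p1=F, p2=F, p3=T} (p4, p5) contributes 4 new. Total: 14.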